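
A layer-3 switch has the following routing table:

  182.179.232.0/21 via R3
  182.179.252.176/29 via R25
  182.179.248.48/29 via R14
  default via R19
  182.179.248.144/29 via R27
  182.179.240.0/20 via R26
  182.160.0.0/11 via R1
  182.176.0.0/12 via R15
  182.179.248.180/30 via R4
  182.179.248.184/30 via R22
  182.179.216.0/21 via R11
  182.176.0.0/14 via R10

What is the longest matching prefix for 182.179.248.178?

Entries matching 182.179.248.178:
  0.0.0.0/0 (default, matches everything)
  182.160.0.0/11 (182.160.0.0 - 182.191.255.255)
  182.176.0.0/12 (182.176.0.0 - 182.191.255.255)
  182.176.0.0/14 (182.176.0.0 - 182.179.255.255)
  182.179.240.0/20 (182.179.240.0 - 182.179.255.255)
Most specific is 182.179.240.0/20.

182.179.240.0/20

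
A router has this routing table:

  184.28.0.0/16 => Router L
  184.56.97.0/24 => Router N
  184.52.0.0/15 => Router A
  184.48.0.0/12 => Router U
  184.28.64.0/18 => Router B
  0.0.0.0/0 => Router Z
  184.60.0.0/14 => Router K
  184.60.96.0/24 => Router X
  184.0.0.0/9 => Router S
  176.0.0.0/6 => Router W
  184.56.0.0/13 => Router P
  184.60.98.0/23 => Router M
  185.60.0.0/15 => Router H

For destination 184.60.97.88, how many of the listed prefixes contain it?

5

Prefixes containing 184.60.97.88:
  0.0.0.0/0 (default, matches everything)
  184.0.0.0/9 (184.0.0.0 - 184.127.255.255)
  184.48.0.0/12 (184.48.0.0 - 184.63.255.255)
  184.56.0.0/13 (184.56.0.0 - 184.63.255.255)
  184.60.0.0/14 (184.60.0.0 - 184.63.255.255)
Total matching entries: 5.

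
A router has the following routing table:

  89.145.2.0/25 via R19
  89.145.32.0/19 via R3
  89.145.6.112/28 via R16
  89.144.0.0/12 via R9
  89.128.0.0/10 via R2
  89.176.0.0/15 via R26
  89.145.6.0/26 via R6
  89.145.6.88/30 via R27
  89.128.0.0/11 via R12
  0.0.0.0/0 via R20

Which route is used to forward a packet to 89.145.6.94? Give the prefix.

89.144.0.0/12

Entries matching 89.145.6.94:
  0.0.0.0/0 (default, matches everything)
  89.128.0.0/10 (89.128.0.0 - 89.191.255.255)
  89.128.0.0/11 (89.128.0.0 - 89.159.255.255)
  89.144.0.0/12 (89.144.0.0 - 89.159.255.255)
Most specific is 89.144.0.0/12.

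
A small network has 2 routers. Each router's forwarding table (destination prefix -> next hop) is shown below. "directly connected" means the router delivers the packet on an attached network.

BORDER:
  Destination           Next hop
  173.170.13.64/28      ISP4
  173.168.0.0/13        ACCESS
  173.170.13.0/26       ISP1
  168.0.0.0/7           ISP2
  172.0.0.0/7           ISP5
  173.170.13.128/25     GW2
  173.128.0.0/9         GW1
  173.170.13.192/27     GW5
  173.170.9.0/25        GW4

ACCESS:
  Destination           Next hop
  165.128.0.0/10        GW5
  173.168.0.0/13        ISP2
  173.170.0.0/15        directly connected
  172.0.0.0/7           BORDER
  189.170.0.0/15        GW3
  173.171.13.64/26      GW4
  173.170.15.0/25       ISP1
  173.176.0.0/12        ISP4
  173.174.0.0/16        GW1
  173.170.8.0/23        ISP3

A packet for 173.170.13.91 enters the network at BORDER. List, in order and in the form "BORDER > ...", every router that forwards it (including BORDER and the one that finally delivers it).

At BORDER: longest match for 173.170.13.91 is 173.168.0.0/13 -> ACCESS
At ACCESS: longest match for 173.170.13.91 is 173.170.0.0/15 -> directly connected

BORDER > ACCESS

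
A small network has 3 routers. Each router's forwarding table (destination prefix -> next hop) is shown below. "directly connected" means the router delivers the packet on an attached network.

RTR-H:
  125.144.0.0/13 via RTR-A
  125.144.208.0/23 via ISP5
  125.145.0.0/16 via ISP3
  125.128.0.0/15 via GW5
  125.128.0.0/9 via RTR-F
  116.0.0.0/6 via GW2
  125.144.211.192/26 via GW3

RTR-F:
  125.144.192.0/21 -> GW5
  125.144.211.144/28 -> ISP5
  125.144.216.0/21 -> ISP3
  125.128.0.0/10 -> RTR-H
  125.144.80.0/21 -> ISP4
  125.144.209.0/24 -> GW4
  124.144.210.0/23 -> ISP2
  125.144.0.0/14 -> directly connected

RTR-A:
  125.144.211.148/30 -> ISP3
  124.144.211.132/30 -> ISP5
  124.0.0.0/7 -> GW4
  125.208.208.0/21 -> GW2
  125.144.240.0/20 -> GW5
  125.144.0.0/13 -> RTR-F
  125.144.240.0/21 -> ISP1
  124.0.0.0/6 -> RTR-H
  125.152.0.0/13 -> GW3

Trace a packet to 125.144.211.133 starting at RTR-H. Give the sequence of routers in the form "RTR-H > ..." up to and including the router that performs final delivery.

At RTR-H: longest match for 125.144.211.133 is 125.144.0.0/13 -> RTR-A
At RTR-A: longest match for 125.144.211.133 is 125.144.0.0/13 -> RTR-F
At RTR-F: longest match for 125.144.211.133 is 125.144.0.0/14 -> directly connected

RTR-H > RTR-A > RTR-F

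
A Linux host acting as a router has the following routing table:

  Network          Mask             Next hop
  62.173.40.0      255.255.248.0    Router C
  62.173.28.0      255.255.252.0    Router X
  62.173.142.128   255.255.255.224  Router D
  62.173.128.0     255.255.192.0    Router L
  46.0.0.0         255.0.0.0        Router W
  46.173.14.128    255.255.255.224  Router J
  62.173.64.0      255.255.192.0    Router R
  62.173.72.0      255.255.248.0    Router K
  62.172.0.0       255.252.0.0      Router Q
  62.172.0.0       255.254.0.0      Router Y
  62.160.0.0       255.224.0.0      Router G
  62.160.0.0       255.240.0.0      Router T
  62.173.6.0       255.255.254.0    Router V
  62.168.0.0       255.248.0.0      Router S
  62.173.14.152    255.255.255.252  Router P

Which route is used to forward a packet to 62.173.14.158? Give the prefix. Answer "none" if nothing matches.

Entries matching 62.173.14.158:
  62.160.0.0/11 (62.160.0.0 - 62.191.255.255)
  62.160.0.0/12 (62.160.0.0 - 62.175.255.255)
  62.168.0.0/13 (62.168.0.0 - 62.175.255.255)
  62.172.0.0/14 (62.172.0.0 - 62.175.255.255)
  62.172.0.0/15 (62.172.0.0 - 62.173.255.255)
Most specific is 62.172.0.0/15.

62.172.0.0/15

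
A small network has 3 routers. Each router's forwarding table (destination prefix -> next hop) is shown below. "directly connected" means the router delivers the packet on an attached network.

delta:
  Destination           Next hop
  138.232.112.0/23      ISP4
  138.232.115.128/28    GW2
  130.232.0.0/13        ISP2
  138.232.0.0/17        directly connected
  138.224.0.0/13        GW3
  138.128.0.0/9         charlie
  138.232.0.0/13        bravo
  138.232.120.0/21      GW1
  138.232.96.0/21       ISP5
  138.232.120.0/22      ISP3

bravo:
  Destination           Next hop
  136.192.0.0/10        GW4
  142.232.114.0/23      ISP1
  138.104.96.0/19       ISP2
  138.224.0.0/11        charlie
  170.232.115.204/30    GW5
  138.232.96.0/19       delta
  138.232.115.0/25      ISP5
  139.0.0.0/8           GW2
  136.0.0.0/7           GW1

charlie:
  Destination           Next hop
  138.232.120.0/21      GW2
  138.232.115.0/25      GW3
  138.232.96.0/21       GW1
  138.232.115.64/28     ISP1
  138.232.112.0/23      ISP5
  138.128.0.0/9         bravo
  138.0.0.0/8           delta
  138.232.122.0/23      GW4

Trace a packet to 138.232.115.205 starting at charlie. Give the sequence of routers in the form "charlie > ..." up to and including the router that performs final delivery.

charlie > bravo > delta

At charlie: longest match for 138.232.115.205 is 138.128.0.0/9 -> bravo
At bravo: longest match for 138.232.115.205 is 138.232.96.0/19 -> delta
At delta: longest match for 138.232.115.205 is 138.232.0.0/17 -> directly connected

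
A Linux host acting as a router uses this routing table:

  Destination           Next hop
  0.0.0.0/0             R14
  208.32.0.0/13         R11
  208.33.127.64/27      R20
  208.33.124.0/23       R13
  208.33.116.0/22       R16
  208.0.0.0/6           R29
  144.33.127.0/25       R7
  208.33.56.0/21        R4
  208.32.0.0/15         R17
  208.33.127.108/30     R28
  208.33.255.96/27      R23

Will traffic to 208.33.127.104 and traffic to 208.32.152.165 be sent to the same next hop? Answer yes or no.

yes

208.33.127.104: longest match 208.32.0.0/15 -> R17
208.32.152.165: longest match 208.32.0.0/15 -> R17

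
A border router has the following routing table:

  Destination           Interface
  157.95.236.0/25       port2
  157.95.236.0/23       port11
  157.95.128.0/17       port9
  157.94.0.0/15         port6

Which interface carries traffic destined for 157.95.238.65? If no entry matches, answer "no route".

port9

Routes whose prefix contains 157.95.238.65:
  157.94.0.0/15 (157.94.0.0 - 157.95.255.255) -> port6
  157.95.128.0/17 (157.95.128.0 - 157.95.255.255) -> port9
More-specific entries that do NOT match:
  157.95.236.0/25 (157.95.236.0 - 157.95.236.127) does not contain 157.95.238.65
  157.95.236.0/23 (157.95.236.0 - 157.95.237.255) does not contain 157.95.238.65
Longest matching prefix is /17 -> interface port9.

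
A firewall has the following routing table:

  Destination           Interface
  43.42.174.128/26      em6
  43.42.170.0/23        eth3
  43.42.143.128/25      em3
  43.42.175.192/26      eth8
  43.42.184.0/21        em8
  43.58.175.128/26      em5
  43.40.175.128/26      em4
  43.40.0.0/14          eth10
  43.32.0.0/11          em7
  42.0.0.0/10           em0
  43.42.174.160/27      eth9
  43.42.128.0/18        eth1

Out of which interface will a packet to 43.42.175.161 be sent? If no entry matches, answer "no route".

eth1

Routes whose prefix contains 43.42.175.161:
  43.32.0.0/11 (43.32.0.0 - 43.63.255.255) -> em7
  43.40.0.0/14 (43.40.0.0 - 43.43.255.255) -> eth10
  43.42.128.0/18 (43.42.128.0 - 43.42.191.255) -> eth1
More-specific entries that do NOT match:
  43.42.174.160/27 (43.42.174.160 - 43.42.174.191) does not contain 43.42.175.161
  43.42.174.128/26 (43.42.174.128 - 43.42.174.191) does not contain 43.42.175.161
  43.42.175.192/26 (43.42.175.192 - 43.42.175.255) does not contain 43.42.175.161
  43.58.175.128/26 (43.58.175.128 - 43.58.175.191) does not contain 43.42.175.161
  43.40.175.128/26 (43.40.175.128 - 43.40.175.191) does not contain 43.42.175.161
  43.42.143.128/25 (43.42.143.128 - 43.42.143.255) does not contain 43.42.175.161
  43.42.170.0/23 (43.42.170.0 - 43.42.171.255) does not contain 43.42.175.161
  43.42.184.0/21 (43.42.184.0 - 43.42.191.255) does not contain 43.42.175.161
Longest matching prefix is /18 -> interface eth1.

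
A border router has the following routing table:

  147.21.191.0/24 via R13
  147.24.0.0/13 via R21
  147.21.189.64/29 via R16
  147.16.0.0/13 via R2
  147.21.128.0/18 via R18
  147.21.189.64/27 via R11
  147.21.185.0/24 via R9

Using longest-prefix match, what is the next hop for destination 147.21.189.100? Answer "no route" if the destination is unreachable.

R18

Routes whose prefix contains 147.21.189.100:
  147.16.0.0/13 (147.16.0.0 - 147.23.255.255) -> R2
  147.21.128.0/18 (147.21.128.0 - 147.21.191.255) -> R18
More-specific entries that do NOT match:
  147.21.189.64/29 (147.21.189.64 - 147.21.189.71) does not contain 147.21.189.100
  147.21.189.64/27 (147.21.189.64 - 147.21.189.95) does not contain 147.21.189.100
  147.21.191.0/24 (147.21.191.0 - 147.21.191.255) does not contain 147.21.189.100
  147.21.185.0/24 (147.21.185.0 - 147.21.185.255) does not contain 147.21.189.100
Longest matching prefix is /18 -> next hop R18.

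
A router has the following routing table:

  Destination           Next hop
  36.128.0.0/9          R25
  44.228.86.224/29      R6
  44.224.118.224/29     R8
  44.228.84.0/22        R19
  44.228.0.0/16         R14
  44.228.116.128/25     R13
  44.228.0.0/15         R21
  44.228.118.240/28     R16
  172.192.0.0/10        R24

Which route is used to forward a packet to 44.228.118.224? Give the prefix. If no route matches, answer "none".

Entries matching 44.228.118.224:
  44.228.0.0/15 (44.228.0.0 - 44.229.255.255)
  44.228.0.0/16 (44.228.0.0 - 44.228.255.255)
Most specific is 44.228.0.0/16.

44.228.0.0/16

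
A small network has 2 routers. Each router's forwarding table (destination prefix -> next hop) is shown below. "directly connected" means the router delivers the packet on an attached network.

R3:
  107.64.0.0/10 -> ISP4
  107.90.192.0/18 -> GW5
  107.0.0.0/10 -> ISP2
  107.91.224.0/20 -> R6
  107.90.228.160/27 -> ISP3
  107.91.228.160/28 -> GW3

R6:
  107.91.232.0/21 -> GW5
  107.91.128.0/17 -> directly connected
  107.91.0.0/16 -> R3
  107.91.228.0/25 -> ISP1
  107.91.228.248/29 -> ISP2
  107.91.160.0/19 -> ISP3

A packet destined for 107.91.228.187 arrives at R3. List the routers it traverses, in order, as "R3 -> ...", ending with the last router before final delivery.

At R3: longest match for 107.91.228.187 is 107.91.224.0/20 -> R6
At R6: longest match for 107.91.228.187 is 107.91.128.0/17 -> directly connected

R3 -> R6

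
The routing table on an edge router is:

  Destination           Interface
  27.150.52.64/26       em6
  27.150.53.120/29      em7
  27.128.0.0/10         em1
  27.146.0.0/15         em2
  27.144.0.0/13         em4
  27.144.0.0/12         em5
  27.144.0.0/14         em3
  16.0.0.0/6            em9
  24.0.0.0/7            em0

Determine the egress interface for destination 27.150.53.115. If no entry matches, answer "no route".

em4

Routes whose prefix contains 27.150.53.115:
  27.128.0.0/10 (27.128.0.0 - 27.191.255.255) -> em1
  27.144.0.0/12 (27.144.0.0 - 27.159.255.255) -> em5
  27.144.0.0/13 (27.144.0.0 - 27.151.255.255) -> em4
More-specific entries that do NOT match:
  27.150.53.120/29 (27.150.53.120 - 27.150.53.127) does not contain 27.150.53.115
  27.150.52.64/26 (27.150.52.64 - 27.150.52.127) does not contain 27.150.53.115
  27.146.0.0/15 (27.146.0.0 - 27.147.255.255) does not contain 27.150.53.115
  27.144.0.0/14 (27.144.0.0 - 27.147.255.255) does not contain 27.150.53.115
Longest matching prefix is /13 -> interface em4.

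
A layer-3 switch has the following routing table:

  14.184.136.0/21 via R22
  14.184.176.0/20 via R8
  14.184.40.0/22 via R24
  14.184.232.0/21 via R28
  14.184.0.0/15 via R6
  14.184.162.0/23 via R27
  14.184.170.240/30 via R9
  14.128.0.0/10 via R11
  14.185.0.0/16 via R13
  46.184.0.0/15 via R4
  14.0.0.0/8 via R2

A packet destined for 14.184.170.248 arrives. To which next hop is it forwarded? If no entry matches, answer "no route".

R6

Routes whose prefix contains 14.184.170.248:
  14.0.0.0/8 (14.0.0.0 - 14.255.255.255) -> R2
  14.128.0.0/10 (14.128.0.0 - 14.191.255.255) -> R11
  14.184.0.0/15 (14.184.0.0 - 14.185.255.255) -> R6
More-specific entries that do NOT match:
  14.184.170.240/30 (14.184.170.240 - 14.184.170.243) does not contain 14.184.170.248
  14.184.162.0/23 (14.184.162.0 - 14.184.163.255) does not contain 14.184.170.248
  14.184.40.0/22 (14.184.40.0 - 14.184.43.255) does not contain 14.184.170.248
  14.184.136.0/21 (14.184.136.0 - 14.184.143.255) does not contain 14.184.170.248
  14.184.232.0/21 (14.184.232.0 - 14.184.239.255) does not contain 14.184.170.248
  14.184.176.0/20 (14.184.176.0 - 14.184.191.255) does not contain 14.184.170.248
  14.185.0.0/16 (14.185.0.0 - 14.185.255.255) does not contain 14.184.170.248
Longest matching prefix is /15 -> next hop R6.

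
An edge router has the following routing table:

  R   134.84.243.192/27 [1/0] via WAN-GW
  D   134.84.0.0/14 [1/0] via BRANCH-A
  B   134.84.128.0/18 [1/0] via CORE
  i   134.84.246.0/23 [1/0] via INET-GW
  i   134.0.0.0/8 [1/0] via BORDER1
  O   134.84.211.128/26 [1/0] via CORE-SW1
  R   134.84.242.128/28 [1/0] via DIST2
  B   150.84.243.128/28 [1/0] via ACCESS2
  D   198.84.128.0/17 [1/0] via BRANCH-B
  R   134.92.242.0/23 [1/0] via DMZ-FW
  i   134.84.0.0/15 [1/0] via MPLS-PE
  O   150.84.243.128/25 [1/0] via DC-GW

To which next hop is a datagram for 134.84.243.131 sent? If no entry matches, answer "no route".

MPLS-PE

Routes whose prefix contains 134.84.243.131:
  134.0.0.0/8 (134.0.0.0 - 134.255.255.255) -> BORDER1
  134.84.0.0/14 (134.84.0.0 - 134.87.255.255) -> BRANCH-A
  134.84.0.0/15 (134.84.0.0 - 134.85.255.255) -> MPLS-PE
More-specific entries that do NOT match:
  134.84.242.128/28 (134.84.242.128 - 134.84.242.143) does not contain 134.84.243.131
  150.84.243.128/28 (150.84.243.128 - 150.84.243.143) does not contain 134.84.243.131
  134.84.243.192/27 (134.84.243.192 - 134.84.243.223) does not contain 134.84.243.131
  134.84.211.128/26 (134.84.211.128 - 134.84.211.191) does not contain 134.84.243.131
  150.84.243.128/25 (150.84.243.128 - 150.84.243.255) does not contain 134.84.243.131
  134.84.246.0/23 (134.84.246.0 - 134.84.247.255) does not contain 134.84.243.131
  134.92.242.0/23 (134.92.242.0 - 134.92.243.255) does not contain 134.84.243.131
  134.84.128.0/18 (134.84.128.0 - 134.84.191.255) does not contain 134.84.243.131
  198.84.128.0/17 (198.84.128.0 - 198.84.255.255) does not contain 134.84.243.131
Longest matching prefix is /15 -> next hop MPLS-PE.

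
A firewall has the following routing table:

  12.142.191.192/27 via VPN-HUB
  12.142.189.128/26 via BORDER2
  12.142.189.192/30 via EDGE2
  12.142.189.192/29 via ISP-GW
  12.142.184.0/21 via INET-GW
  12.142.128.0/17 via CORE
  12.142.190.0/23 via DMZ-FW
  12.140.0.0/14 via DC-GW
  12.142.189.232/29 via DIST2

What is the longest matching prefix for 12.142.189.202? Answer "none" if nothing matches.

Entries matching 12.142.189.202:
  12.140.0.0/14 (12.140.0.0 - 12.143.255.255)
  12.142.128.0/17 (12.142.128.0 - 12.142.255.255)
  12.142.184.0/21 (12.142.184.0 - 12.142.191.255)
Most specific is 12.142.184.0/21.

12.142.184.0/21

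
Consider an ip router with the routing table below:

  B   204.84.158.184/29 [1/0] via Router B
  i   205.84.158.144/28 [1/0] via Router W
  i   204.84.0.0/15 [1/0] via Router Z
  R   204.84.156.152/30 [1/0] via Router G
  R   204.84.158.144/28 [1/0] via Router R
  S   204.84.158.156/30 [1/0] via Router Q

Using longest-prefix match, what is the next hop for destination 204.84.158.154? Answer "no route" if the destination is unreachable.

Router R

Routes whose prefix contains 204.84.158.154:
  204.84.0.0/15 (204.84.0.0 - 204.85.255.255) -> Router Z
  204.84.158.144/28 (204.84.158.144 - 204.84.158.159) -> Router R
More-specific entries that do NOT match:
  204.84.156.152/30 (204.84.156.152 - 204.84.156.155) does not contain 204.84.158.154
  204.84.158.156/30 (204.84.158.156 - 204.84.158.159) does not contain 204.84.158.154
  204.84.158.184/29 (204.84.158.184 - 204.84.158.191) does not contain 204.84.158.154
Longest matching prefix is /28 -> next hop Router R.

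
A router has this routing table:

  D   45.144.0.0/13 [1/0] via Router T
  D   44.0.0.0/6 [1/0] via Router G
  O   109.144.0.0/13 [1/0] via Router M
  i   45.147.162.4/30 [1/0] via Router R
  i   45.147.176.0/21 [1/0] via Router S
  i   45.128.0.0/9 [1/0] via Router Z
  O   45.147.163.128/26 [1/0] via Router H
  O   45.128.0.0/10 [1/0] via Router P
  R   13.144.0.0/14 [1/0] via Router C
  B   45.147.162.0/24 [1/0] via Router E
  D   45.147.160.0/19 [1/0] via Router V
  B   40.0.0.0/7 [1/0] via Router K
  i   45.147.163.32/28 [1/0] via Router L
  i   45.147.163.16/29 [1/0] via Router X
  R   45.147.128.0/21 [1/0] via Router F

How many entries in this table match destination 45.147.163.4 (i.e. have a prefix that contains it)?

5

Prefixes containing 45.147.163.4:
  44.0.0.0/6 (44.0.0.0 - 47.255.255.255)
  45.128.0.0/9 (45.128.0.0 - 45.255.255.255)
  45.128.0.0/10 (45.128.0.0 - 45.191.255.255)
  45.144.0.0/13 (45.144.0.0 - 45.151.255.255)
  45.147.160.0/19 (45.147.160.0 - 45.147.191.255)
Total matching entries: 5.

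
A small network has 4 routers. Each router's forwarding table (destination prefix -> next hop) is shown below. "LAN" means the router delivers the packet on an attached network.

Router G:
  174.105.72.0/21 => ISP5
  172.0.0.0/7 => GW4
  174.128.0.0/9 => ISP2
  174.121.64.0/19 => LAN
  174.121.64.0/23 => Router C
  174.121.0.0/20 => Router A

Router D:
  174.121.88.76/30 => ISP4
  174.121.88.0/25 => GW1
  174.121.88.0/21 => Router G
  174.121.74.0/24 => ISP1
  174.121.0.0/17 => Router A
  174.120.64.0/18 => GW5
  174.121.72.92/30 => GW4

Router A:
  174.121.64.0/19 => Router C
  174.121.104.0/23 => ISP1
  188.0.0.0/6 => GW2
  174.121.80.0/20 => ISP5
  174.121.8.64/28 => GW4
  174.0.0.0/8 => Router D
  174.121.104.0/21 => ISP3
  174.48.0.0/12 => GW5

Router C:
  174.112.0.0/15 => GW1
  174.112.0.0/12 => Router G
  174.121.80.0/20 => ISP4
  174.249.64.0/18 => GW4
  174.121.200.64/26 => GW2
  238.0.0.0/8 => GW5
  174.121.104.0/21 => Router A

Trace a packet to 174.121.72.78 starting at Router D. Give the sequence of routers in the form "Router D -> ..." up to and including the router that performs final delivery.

Router D -> Router A -> Router C -> Router G

At Router D: longest match for 174.121.72.78 is 174.121.0.0/17 -> Router A
At Router A: longest match for 174.121.72.78 is 174.121.64.0/19 -> Router C
At Router C: longest match for 174.121.72.78 is 174.112.0.0/12 -> Router G
At Router G: longest match for 174.121.72.78 is 174.121.64.0/19 -> LAN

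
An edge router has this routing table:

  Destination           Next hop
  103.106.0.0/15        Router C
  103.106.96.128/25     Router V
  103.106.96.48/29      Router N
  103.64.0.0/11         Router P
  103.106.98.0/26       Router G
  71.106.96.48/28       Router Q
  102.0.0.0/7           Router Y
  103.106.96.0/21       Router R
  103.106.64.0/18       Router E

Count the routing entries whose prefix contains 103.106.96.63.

Prefixes containing 103.106.96.63:
  102.0.0.0/7 (102.0.0.0 - 103.255.255.255)
  103.106.0.0/15 (103.106.0.0 - 103.107.255.255)
  103.106.64.0/18 (103.106.64.0 - 103.106.127.255)
  103.106.96.0/21 (103.106.96.0 - 103.106.103.255)
Total matching entries: 4.

4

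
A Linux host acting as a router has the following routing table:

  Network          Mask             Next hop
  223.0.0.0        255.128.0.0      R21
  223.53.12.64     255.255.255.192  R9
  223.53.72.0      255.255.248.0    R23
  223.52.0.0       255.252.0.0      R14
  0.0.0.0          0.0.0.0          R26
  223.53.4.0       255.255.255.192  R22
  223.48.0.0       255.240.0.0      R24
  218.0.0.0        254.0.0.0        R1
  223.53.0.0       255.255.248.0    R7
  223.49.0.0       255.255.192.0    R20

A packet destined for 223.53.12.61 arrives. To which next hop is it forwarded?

Routes whose prefix contains 223.53.12.61:
  0.0.0.0/0 (default, matches everything) -> R26
  223.0.0.0/9 (223.0.0.0 - 223.127.255.255) -> R21
  223.48.0.0/12 (223.48.0.0 - 223.63.255.255) -> R24
  223.52.0.0/14 (223.52.0.0 - 223.55.255.255) -> R14
More-specific entries that do NOT match:
  223.53.12.64/26 (223.53.12.64 - 223.53.12.127) does not contain 223.53.12.61
  223.53.4.0/26 (223.53.4.0 - 223.53.4.63) does not contain 223.53.12.61
  223.53.72.0/21 (223.53.72.0 - 223.53.79.255) does not contain 223.53.12.61
  223.53.0.0/21 (223.53.0.0 - 223.53.7.255) does not contain 223.53.12.61
  223.49.0.0/18 (223.49.0.0 - 223.49.63.255) does not contain 223.53.12.61
Longest matching prefix is /14 -> next hop R14.

R14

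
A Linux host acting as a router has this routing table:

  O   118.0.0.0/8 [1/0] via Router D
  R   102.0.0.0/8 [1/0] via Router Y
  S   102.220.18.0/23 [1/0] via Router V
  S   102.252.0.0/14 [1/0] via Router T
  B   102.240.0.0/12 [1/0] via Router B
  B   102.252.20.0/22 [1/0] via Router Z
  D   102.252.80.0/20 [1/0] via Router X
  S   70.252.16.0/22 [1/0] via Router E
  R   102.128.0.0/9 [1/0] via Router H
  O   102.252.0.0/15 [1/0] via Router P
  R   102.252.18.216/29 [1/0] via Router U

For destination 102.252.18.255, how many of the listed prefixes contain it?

Prefixes containing 102.252.18.255:
  102.0.0.0/8 (102.0.0.0 - 102.255.255.255)
  102.128.0.0/9 (102.128.0.0 - 102.255.255.255)
  102.240.0.0/12 (102.240.0.0 - 102.255.255.255)
  102.252.0.0/14 (102.252.0.0 - 102.255.255.255)
  102.252.0.0/15 (102.252.0.0 - 102.253.255.255)
Total matching entries: 5.

5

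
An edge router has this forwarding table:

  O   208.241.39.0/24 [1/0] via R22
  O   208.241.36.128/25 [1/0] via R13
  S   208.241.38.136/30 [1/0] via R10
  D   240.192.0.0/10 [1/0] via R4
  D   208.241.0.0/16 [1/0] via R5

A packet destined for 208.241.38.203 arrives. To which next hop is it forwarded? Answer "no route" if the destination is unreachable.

Routes whose prefix contains 208.241.38.203:
  208.241.0.0/16 (208.241.0.0 - 208.241.255.255) -> R5
More-specific entries that do NOT match:
  208.241.38.136/30 (208.241.38.136 - 208.241.38.139) does not contain 208.241.38.203
  208.241.36.128/25 (208.241.36.128 - 208.241.36.255) does not contain 208.241.38.203
  208.241.39.0/24 (208.241.39.0 - 208.241.39.255) does not contain 208.241.38.203
Longest matching prefix is /16 -> next hop R5.

R5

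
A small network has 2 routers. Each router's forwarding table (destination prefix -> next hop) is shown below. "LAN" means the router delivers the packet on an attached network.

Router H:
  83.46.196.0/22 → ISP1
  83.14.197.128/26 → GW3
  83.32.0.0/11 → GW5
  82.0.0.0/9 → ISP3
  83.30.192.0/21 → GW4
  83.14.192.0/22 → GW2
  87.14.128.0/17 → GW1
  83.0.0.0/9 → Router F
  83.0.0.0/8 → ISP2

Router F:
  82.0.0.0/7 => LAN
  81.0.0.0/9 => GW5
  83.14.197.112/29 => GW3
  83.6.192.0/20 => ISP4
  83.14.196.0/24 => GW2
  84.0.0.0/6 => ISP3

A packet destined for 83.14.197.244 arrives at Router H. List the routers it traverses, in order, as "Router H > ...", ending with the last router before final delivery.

At Router H: longest match for 83.14.197.244 is 83.0.0.0/9 -> Router F
At Router F: longest match for 83.14.197.244 is 82.0.0.0/7 -> LAN

Router H > Router F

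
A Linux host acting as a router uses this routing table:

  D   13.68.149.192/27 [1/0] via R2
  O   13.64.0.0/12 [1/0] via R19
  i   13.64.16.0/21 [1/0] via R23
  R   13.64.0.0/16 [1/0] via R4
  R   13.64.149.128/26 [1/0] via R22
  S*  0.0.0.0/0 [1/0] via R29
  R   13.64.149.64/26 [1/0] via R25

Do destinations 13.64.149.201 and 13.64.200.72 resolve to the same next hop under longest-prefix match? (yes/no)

13.64.149.201: longest match 13.64.0.0/16 -> R4
13.64.200.72: longest match 13.64.0.0/16 -> R4

yes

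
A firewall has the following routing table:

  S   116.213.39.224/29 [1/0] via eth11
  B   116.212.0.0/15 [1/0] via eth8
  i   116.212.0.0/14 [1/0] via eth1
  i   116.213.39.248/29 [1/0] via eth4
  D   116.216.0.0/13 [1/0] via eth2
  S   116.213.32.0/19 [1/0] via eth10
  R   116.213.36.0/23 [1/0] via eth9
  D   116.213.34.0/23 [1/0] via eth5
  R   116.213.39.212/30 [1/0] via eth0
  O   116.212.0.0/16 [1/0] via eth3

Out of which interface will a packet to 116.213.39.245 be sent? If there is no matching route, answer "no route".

eth10

Routes whose prefix contains 116.213.39.245:
  116.212.0.0/14 (116.212.0.0 - 116.215.255.255) -> eth1
  116.212.0.0/15 (116.212.0.0 - 116.213.255.255) -> eth8
  116.213.32.0/19 (116.213.32.0 - 116.213.63.255) -> eth10
More-specific entries that do NOT match:
  116.213.39.212/30 (116.213.39.212 - 116.213.39.215) does not contain 116.213.39.245
  116.213.39.224/29 (116.213.39.224 - 116.213.39.231) does not contain 116.213.39.245
  116.213.39.248/29 (116.213.39.248 - 116.213.39.255) does not contain 116.213.39.245
  116.213.36.0/23 (116.213.36.0 - 116.213.37.255) does not contain 116.213.39.245
  116.213.34.0/23 (116.213.34.0 - 116.213.35.255) does not contain 116.213.39.245
Longest matching prefix is /19 -> interface eth10.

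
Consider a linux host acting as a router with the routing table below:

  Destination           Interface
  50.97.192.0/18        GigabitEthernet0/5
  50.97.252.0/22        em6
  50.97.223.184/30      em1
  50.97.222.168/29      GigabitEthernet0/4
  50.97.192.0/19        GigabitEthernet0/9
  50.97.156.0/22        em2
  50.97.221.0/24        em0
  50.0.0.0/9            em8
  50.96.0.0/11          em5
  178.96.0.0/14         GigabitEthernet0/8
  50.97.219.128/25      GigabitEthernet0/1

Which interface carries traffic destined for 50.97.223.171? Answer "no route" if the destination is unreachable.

GigabitEthernet0/9

Routes whose prefix contains 50.97.223.171:
  50.0.0.0/9 (50.0.0.0 - 50.127.255.255) -> em8
  50.96.0.0/11 (50.96.0.0 - 50.127.255.255) -> em5
  50.97.192.0/18 (50.97.192.0 - 50.97.255.255) -> GigabitEthernet0/5
  50.97.192.0/19 (50.97.192.0 - 50.97.223.255) -> GigabitEthernet0/9
More-specific entries that do NOT match:
  50.97.223.184/30 (50.97.223.184 - 50.97.223.187) does not contain 50.97.223.171
  50.97.222.168/29 (50.97.222.168 - 50.97.222.175) does not contain 50.97.223.171
  50.97.219.128/25 (50.97.219.128 - 50.97.219.255) does not contain 50.97.223.171
  50.97.221.0/24 (50.97.221.0 - 50.97.221.255) does not contain 50.97.223.171
  50.97.252.0/22 (50.97.252.0 - 50.97.255.255) does not contain 50.97.223.171
  50.97.156.0/22 (50.97.156.0 - 50.97.159.255) does not contain 50.97.223.171
Longest matching prefix is /19 -> interface GigabitEthernet0/9.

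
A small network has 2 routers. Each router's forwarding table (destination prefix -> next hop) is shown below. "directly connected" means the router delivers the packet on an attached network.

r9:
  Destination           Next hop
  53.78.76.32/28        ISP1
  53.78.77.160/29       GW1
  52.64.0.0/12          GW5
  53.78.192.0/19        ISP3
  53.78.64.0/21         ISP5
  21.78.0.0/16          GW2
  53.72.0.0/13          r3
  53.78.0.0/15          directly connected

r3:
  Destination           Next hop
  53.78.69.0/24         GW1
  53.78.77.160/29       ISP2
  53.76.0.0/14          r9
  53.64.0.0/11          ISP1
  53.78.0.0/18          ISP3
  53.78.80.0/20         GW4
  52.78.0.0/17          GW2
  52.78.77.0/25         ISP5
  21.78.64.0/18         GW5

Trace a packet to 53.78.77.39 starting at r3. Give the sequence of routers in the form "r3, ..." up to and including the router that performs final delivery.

At r3: longest match for 53.78.77.39 is 53.76.0.0/14 -> r9
At r9: longest match for 53.78.77.39 is 53.78.0.0/15 -> directly connected

r3, r9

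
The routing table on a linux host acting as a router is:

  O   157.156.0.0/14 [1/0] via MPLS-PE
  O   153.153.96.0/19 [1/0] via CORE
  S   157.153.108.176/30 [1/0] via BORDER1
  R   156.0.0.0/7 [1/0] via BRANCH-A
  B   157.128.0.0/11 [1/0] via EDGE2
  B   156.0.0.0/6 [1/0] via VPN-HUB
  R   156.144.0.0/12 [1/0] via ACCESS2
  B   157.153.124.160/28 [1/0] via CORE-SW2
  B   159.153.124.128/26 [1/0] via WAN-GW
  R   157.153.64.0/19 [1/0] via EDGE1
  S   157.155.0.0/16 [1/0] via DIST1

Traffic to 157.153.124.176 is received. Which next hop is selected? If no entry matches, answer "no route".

EDGE2

Routes whose prefix contains 157.153.124.176:
  156.0.0.0/6 (156.0.0.0 - 159.255.255.255) -> VPN-HUB
  156.0.0.0/7 (156.0.0.0 - 157.255.255.255) -> BRANCH-A
  157.128.0.0/11 (157.128.0.0 - 157.159.255.255) -> EDGE2
More-specific entries that do NOT match:
  157.153.108.176/30 (157.153.108.176 - 157.153.108.179) does not contain 157.153.124.176
  157.153.124.160/28 (157.153.124.160 - 157.153.124.175) does not contain 157.153.124.176
  159.153.124.128/26 (159.153.124.128 - 159.153.124.191) does not contain 157.153.124.176
  153.153.96.0/19 (153.153.96.0 - 153.153.127.255) does not contain 157.153.124.176
  157.153.64.0/19 (157.153.64.0 - 157.153.95.255) does not contain 157.153.124.176
  157.155.0.0/16 (157.155.0.0 - 157.155.255.255) does not contain 157.153.124.176
  157.156.0.0/14 (157.156.0.0 - 157.159.255.255) does not contain 157.153.124.176
  156.144.0.0/12 (156.144.0.0 - 156.159.255.255) does not contain 157.153.124.176
Longest matching prefix is /11 -> next hop EDGE2.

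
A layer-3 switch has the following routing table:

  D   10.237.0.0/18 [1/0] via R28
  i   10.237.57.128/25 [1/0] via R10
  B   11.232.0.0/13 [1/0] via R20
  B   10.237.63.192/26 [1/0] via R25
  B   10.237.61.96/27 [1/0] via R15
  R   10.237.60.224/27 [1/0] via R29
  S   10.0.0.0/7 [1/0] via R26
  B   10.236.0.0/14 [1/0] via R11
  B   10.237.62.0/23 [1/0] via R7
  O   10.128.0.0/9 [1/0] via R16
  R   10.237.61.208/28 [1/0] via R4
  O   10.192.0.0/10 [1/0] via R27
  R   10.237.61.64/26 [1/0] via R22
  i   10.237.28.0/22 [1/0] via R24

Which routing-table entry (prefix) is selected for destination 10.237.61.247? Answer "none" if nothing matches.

Entries matching 10.237.61.247:
  10.0.0.0/7 (10.0.0.0 - 11.255.255.255)
  10.128.0.0/9 (10.128.0.0 - 10.255.255.255)
  10.192.0.0/10 (10.192.0.0 - 10.255.255.255)
  10.236.0.0/14 (10.236.0.0 - 10.239.255.255)
  10.237.0.0/18 (10.237.0.0 - 10.237.63.255)
Most specific is 10.237.0.0/18.

10.237.0.0/18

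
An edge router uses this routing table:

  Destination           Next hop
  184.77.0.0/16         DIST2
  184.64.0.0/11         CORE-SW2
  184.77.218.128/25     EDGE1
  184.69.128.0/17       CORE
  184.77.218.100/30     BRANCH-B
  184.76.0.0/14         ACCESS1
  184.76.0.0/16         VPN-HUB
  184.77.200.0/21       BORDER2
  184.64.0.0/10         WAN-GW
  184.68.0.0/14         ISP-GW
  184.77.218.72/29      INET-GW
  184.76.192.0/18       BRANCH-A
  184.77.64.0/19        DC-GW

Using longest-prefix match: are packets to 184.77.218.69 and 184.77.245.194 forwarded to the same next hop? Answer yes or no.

184.77.218.69: longest match 184.77.0.0/16 -> DIST2
184.77.245.194: longest match 184.77.0.0/16 -> DIST2

yes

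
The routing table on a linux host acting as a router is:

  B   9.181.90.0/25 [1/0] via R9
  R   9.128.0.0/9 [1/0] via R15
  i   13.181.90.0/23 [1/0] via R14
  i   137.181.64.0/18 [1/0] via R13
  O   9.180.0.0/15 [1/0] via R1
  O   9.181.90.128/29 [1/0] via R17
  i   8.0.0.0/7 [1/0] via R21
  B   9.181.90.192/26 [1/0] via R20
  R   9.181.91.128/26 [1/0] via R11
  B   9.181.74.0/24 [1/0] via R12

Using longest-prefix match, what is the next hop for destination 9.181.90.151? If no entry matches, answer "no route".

R1

Routes whose prefix contains 9.181.90.151:
  8.0.0.0/7 (8.0.0.0 - 9.255.255.255) -> R21
  9.128.0.0/9 (9.128.0.0 - 9.255.255.255) -> R15
  9.180.0.0/15 (9.180.0.0 - 9.181.255.255) -> R1
More-specific entries that do NOT match:
  9.181.90.128/29 (9.181.90.128 - 9.181.90.135) does not contain 9.181.90.151
  9.181.90.192/26 (9.181.90.192 - 9.181.90.255) does not contain 9.181.90.151
  9.181.91.128/26 (9.181.91.128 - 9.181.91.191) does not contain 9.181.90.151
  9.181.90.0/25 (9.181.90.0 - 9.181.90.127) does not contain 9.181.90.151
  9.181.74.0/24 (9.181.74.0 - 9.181.74.255) does not contain 9.181.90.151
  13.181.90.0/23 (13.181.90.0 - 13.181.91.255) does not contain 9.181.90.151
  137.181.64.0/18 (137.181.64.0 - 137.181.127.255) does not contain 9.181.90.151
Longest matching prefix is /15 -> next hop R1.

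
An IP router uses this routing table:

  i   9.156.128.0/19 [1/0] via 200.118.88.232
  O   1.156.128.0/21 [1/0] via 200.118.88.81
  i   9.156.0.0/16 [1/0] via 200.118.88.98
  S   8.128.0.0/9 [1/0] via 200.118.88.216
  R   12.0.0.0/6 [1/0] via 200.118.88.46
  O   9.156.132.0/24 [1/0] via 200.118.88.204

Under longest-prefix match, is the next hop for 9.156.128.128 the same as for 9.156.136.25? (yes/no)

yes

9.156.128.128: longest match 9.156.128.0/19 -> 200.118.88.232
9.156.136.25: longest match 9.156.128.0/19 -> 200.118.88.232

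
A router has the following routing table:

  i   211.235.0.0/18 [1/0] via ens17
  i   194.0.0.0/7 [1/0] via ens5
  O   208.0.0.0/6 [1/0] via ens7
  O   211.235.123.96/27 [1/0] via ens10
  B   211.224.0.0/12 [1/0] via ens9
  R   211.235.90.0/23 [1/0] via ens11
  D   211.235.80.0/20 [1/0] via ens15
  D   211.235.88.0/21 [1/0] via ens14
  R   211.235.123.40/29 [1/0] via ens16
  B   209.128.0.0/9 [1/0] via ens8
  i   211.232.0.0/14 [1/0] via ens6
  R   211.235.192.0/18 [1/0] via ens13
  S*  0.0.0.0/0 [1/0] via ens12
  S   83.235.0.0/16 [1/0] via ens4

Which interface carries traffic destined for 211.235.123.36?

ens6

Routes whose prefix contains 211.235.123.36:
  0.0.0.0/0 (default, matches everything) -> ens12
  208.0.0.0/6 (208.0.0.0 - 211.255.255.255) -> ens7
  211.224.0.0/12 (211.224.0.0 - 211.239.255.255) -> ens9
  211.232.0.0/14 (211.232.0.0 - 211.235.255.255) -> ens6
More-specific entries that do NOT match:
  211.235.123.40/29 (211.235.123.40 - 211.235.123.47) does not contain 211.235.123.36
  211.235.123.96/27 (211.235.123.96 - 211.235.123.127) does not contain 211.235.123.36
  211.235.90.0/23 (211.235.90.0 - 211.235.91.255) does not contain 211.235.123.36
  211.235.88.0/21 (211.235.88.0 - 211.235.95.255) does not contain 211.235.123.36
  211.235.80.0/20 (211.235.80.0 - 211.235.95.255) does not contain 211.235.123.36
  211.235.0.0/18 (211.235.0.0 - 211.235.63.255) does not contain 211.235.123.36
  211.235.192.0/18 (211.235.192.0 - 211.235.255.255) does not contain 211.235.123.36
  83.235.0.0/16 (83.235.0.0 - 83.235.255.255) does not contain 211.235.123.36
Longest matching prefix is /14 -> interface ens6.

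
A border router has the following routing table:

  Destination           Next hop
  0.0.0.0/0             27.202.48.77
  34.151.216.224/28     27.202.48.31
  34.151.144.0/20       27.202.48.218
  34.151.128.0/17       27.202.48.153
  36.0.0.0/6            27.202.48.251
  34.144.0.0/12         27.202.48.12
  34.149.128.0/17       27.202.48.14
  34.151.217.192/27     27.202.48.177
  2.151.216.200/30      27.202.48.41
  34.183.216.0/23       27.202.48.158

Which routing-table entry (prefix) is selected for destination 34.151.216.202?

Entries matching 34.151.216.202:
  0.0.0.0/0 (default, matches everything)
  34.144.0.0/12 (34.144.0.0 - 34.159.255.255)
  34.151.128.0/17 (34.151.128.0 - 34.151.255.255)
Most specific is 34.151.128.0/17.

34.151.128.0/17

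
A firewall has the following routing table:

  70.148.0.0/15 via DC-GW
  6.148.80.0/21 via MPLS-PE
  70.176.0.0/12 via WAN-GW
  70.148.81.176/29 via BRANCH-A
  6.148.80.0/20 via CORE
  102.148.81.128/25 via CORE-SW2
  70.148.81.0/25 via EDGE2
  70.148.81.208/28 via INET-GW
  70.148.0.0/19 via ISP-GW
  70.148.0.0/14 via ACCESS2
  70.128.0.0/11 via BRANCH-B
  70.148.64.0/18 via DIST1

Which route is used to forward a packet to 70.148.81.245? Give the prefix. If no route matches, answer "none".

70.148.64.0/18

Entries matching 70.148.81.245:
  70.128.0.0/11 (70.128.0.0 - 70.159.255.255)
  70.148.0.0/14 (70.148.0.0 - 70.151.255.255)
  70.148.0.0/15 (70.148.0.0 - 70.149.255.255)
  70.148.64.0/18 (70.148.64.0 - 70.148.127.255)
Most specific is 70.148.64.0/18.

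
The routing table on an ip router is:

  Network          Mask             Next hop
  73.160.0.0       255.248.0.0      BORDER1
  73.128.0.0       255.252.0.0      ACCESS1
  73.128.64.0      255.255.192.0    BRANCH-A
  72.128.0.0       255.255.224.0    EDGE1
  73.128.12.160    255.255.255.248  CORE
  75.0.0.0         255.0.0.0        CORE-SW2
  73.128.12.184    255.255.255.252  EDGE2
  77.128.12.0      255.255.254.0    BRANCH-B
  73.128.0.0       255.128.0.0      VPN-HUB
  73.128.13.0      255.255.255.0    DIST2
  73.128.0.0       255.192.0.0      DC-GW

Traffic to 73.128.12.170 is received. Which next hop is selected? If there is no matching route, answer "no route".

ACCESS1

Routes whose prefix contains 73.128.12.170:
  73.128.0.0/9 (73.128.0.0 - 73.255.255.255) -> VPN-HUB
  73.128.0.0/10 (73.128.0.0 - 73.191.255.255) -> DC-GW
  73.128.0.0/14 (73.128.0.0 - 73.131.255.255) -> ACCESS1
More-specific entries that do NOT match:
  73.128.12.184/30 (73.128.12.184 - 73.128.12.187) does not contain 73.128.12.170
  73.128.12.160/29 (73.128.12.160 - 73.128.12.167) does not contain 73.128.12.170
  73.128.13.0/24 (73.128.13.0 - 73.128.13.255) does not contain 73.128.12.170
  77.128.12.0/23 (77.128.12.0 - 77.128.13.255) does not contain 73.128.12.170
  72.128.0.0/19 (72.128.0.0 - 72.128.31.255) does not contain 73.128.12.170
  73.128.64.0/18 (73.128.64.0 - 73.128.127.255) does not contain 73.128.12.170
Longest matching prefix is /14 -> next hop ACCESS1.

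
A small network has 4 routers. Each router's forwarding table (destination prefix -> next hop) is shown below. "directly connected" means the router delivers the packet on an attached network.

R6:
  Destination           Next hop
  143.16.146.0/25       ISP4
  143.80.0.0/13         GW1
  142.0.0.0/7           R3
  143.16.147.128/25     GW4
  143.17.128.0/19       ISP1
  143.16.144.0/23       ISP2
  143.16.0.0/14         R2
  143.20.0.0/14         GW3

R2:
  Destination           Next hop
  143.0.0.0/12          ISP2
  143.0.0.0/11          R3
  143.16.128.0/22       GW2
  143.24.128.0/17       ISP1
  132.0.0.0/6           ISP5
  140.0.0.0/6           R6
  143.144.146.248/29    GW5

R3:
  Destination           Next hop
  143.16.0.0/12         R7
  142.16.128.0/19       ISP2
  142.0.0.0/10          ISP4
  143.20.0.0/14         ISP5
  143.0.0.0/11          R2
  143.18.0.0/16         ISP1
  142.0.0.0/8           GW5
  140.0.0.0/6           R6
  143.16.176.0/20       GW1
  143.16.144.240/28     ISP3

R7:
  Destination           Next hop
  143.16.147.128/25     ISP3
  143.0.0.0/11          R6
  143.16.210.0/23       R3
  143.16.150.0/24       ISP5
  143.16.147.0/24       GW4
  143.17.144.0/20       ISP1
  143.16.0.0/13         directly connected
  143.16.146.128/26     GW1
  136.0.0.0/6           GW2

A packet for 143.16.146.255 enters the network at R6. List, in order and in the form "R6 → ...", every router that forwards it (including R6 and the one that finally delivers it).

R6 → R2 → R3 → R7

At R6: longest match for 143.16.146.255 is 143.16.0.0/14 -> R2
At R2: longest match for 143.16.146.255 is 143.0.0.0/11 -> R3
At R3: longest match for 143.16.146.255 is 143.16.0.0/12 -> R7
At R7: longest match for 143.16.146.255 is 143.16.0.0/13 -> directly connected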